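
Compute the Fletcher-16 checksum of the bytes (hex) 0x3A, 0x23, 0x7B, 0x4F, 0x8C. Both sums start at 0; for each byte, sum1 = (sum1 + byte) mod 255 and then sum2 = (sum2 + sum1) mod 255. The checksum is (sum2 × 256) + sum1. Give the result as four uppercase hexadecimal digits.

4DB4

Running sums (mod 255):
  after byte 0 (0x3A): sum1=58, sum2=58
  after byte 1 (0x23): sum1=93, sum2=151
  after byte 2 (0x7B): sum1=216, sum2=112
  after byte 3 (0x4F): sum1=40, sum2=152
  after byte 4 (0x8C): sum1=180, sum2=77
Checksum = sum2·256 + sum1 = 77·256 + 180 = 19892 = 0x4DB4.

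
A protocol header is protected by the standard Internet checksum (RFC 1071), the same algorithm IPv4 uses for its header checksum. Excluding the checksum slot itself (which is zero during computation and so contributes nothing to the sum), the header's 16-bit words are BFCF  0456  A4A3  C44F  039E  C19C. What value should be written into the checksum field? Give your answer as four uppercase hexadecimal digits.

One's-complement addition (fold any carry out of bit 15 back into bit 0):
  0xBFCF + 0x0456 = 0x0C425
  0xC425 + 0xA4A3 = 0x168C8 → wrap carry → 0x68C9
  0x68C9 + 0xC44F = 0x12D18 → wrap carry → 0x2D19
  0x2D19 + 0x039E = 0x030B7
  0x30B7 + 0xC19C = 0x0F253
One's-complement sum = 0xF253.
Checksum = ~0xF253 & 0xFFFF = 0x0DAC.

0DAC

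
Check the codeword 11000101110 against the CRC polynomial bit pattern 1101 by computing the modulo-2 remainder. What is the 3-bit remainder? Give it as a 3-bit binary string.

001

Modulo-2 division of 11000101110 by 1101:
  pos 0: 1100 XOR 1101 = 0001
  pos 3: 1010 XOR 1101 = 0111
  pos 4: 1111 XOR 1101 = 0010
  pos 6: 1011 XOR 1101 = 0110
  pos 7: 1100 XOR 1101 = 0001
Remainder = 001 (nonzero — an error is detected).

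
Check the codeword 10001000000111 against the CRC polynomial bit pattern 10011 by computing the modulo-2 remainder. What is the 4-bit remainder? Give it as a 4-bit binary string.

Modulo-2 division of 10001000000111 by 10011:
  pos 0: 10001 XOR 10011 = 00010
  pos 3: 10000 XOR 10011 = 00011
  pos 6: 11000 XOR 10011 = 01011
  pos 7: 10111 XOR 10011 = 00100
  pos 9: 10011 XOR 10011 = 00000
Remainder = 0000 (zero — the frame passes the CRC check).

0000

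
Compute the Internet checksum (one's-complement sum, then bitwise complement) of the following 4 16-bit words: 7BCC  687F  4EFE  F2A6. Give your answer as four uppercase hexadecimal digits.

DA0E

One's-complement addition (fold any carry out of bit 15 back into bit 0):
  0x7BCC + 0x687F = 0x0E44B
  0xE44B + 0x4EFE = 0x13349 → wrap carry → 0x334A
  0x334A + 0xF2A6 = 0x125F0 → wrap carry → 0x25F1
One's-complement sum = 0x25F1.
Checksum = ~0x25F1 & 0xFFFF = 0xDA0E.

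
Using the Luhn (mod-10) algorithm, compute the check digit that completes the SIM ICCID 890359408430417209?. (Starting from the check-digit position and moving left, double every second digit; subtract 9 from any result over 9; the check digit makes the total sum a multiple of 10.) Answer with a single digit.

4

Partial digits right→left: 9 0 2 7 1 4 0 3 4 8 0 4 9 5 3 0 9 8
Double every second digit counting from the check-digit position (so the 1st, 3rd, 5th, ... of the partial from the right).
  doubled (with −9 where >9): 9 4 2 0 8 0 9 6 9 → sum 47
  kept as-is: 0 7 4 3 8 4 5 0 8 → sum 39
Total = 47 + 39 = 86.
Check digit = (10 − (86 mod 10)) mod 10 = 4.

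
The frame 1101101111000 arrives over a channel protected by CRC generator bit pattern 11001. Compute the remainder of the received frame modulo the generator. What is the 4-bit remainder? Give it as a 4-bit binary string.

0000

Modulo-2 division of 1101101111000 by 11001:
  pos 0: 11011 XOR 11001 = 00010
  pos 3: 10011 XOR 11001 = 01010
  pos 4: 10101 XOR 11001 = 01100
  pos 5: 11001 XOR 11001 = 00000
Remainder = 0000 (zero — the frame passes the CRC check).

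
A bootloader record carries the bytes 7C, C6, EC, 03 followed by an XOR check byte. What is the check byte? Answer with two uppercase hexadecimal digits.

XOR the bytes together:
  start with 0x7C
  0x7C ⊕ 0xC6 = 0xBA
  0xBA ⊕ 0xEC = 0x56
  0x56 ⊕ 0x03 = 0x55

55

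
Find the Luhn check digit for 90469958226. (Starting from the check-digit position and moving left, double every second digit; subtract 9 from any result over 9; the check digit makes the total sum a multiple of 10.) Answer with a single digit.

Partial digits right→left: 6 2 2 8 5 9 9 6 4 0 9
Double every second digit counting from the check-digit position (so the 1st, 3rd, 5th, ... of the partial from the right).
  doubled (with −9 where >9): 3 4 1 9 8 9 → sum 34
  kept as-is: 2 8 9 6 0 → sum 25
Total = 34 + 25 = 59.
Check digit = (10 − (59 mod 10)) mod 10 = 1.

1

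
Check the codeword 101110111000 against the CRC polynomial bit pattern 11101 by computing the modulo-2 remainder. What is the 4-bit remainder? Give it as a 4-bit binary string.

1000

Modulo-2 division of 101110111000 by 11101:
  pos 0: 10111 XOR 11101 = 01010
  pos 1: 10100 XOR 11101 = 01001
  pos 2: 10011 XOR 11101 = 01110
  pos 3: 11101 XOR 11101 = 00000
Remainder = 1000 (nonzero — an error is detected).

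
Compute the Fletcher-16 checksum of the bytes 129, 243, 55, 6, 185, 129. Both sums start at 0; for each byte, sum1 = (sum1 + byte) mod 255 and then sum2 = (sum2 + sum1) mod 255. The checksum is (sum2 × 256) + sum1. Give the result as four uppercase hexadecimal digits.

B0ED

Running sums (mod 255):
  after byte 0 (129): sum1=129, sum2=129
  after byte 1 (243): sum1=117, sum2=246
  after byte 2 (55): sum1=172, sum2=163
  after byte 3 (6): sum1=178, sum2=86
  after byte 4 (185): sum1=108, sum2=194
  after byte 5 (129): sum1=237, sum2=176
Checksum = sum2·256 + sum1 = 176·256 + 237 = 45293 = 0xB0ED.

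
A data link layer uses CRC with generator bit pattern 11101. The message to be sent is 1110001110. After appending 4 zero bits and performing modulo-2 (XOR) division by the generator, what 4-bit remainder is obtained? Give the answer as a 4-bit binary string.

1100

Append 4 zeros: 11100011100000. Divide by 11101 (XOR where the leading bit is 1):
  pos 0: 11100 XOR 11101 = 00001
  pos 4: 10111 XOR 11101 = 01010
  pos 5: 10100 XOR 11101 = 01001
  pos 6: 10010 XOR 11101 = 01111
  pos 7: 11110 XOR 11101 = 00011
Remainder (last 4 bits) = 1100. This is the CRC / FCS.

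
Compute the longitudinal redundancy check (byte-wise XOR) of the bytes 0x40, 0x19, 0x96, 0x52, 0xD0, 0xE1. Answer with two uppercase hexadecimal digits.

AC

XOR the bytes together:
  start with 0x40
  0x40 ⊕ 0x19 = 0x59
  0x59 ⊕ 0x96 = 0xCF
  0xCF ⊕ 0x52 = 0x9D
  0x9D ⊕ 0xD0 = 0x4D
  0x4D ⊕ 0xE1 = 0xAC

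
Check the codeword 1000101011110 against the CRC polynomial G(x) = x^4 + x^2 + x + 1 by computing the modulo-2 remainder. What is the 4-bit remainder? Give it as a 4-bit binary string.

1110

Modulo-2 division of 1000101011110 by 10111:
  pos 0: 10001 XOR 10111 = 00110
  pos 2: 11001 XOR 10111 = 01110
  pos 3: 11100 XOR 10111 = 01011
  pos 4: 10111 XOR 10111 = 00000
Remainder = 1110 (nonzero — an error is detected).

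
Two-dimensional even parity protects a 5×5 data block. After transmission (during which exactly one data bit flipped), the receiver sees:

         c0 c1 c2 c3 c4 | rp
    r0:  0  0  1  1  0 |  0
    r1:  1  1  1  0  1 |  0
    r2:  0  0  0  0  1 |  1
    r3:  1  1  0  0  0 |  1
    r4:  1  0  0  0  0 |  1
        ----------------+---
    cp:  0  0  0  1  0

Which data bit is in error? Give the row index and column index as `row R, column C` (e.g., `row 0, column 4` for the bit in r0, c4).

Recompute each row's even parity and compare to rp:
  r0: data parity 0, sent rp 0 → ok
  r1: data parity 0, sent rp 0 → ok
  r2: data parity 1, sent rp 1 → ok
  r3: data parity 0, sent rp 1 → mismatch
  r4: data parity 1, sent rp 1 → ok
Recompute each column's even parity and compare to cp:
  c0: data parity 1, sent cp 0 → mismatch
  c1: data parity 0, sent cp 0 → ok
  c2: data parity 0, sent cp 0 → ok
  c3: data parity 1, sent cp 1 → ok
  c4: data parity 0, sent cp 0 → ok
Exactly one row (r3) and one column (c0) fail → the flipped bit is at their intersection.

row 3, column 0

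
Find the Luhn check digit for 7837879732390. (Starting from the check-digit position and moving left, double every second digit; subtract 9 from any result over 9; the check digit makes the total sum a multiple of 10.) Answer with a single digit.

Partial digits right→left: 0 9 3 2 3 7 9 7 8 7 3 8 7
Double every second digit counting from the check-digit position (so the 1st, 3rd, 5th, ... of the partial from the right).
  doubled (with −9 where >9): 0 6 6 9 7 6 5 → sum 39
  kept as-is: 9 2 7 7 7 8 → sum 40
Total = 39 + 40 = 79.
Check digit = (10 − (79 mod 10)) mod 10 = 1.

1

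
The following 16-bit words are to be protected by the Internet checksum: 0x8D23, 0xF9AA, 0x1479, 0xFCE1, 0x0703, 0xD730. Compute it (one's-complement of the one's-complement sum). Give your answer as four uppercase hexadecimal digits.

One's-complement addition (fold any carry out of bit 15 back into bit 0):
  0x8D23 + 0xF9AA = 0x186CD → wrap carry → 0x86CE
  0x86CE + 0x1479 = 0x09B47
  0x9B47 + 0xFCE1 = 0x19828 → wrap carry → 0x9829
  0x9829 + 0x0703 = 0x09F2C
  0x9F2C + 0xD730 = 0x1765C → wrap carry → 0x765D
One's-complement sum = 0x765D.
Checksum = ~0x765D & 0xFFFF = 0x89A2.

89A2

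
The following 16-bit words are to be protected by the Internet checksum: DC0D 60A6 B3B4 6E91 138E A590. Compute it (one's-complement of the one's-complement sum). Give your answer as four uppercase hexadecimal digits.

One's-complement addition (fold any carry out of bit 15 back into bit 0):
  0xDC0D + 0x60A6 = 0x13CB3 → wrap carry → 0x3CB4
  0x3CB4 + 0xB3B4 = 0x0F068
  0xF068 + 0x6E91 = 0x15EF9 → wrap carry → 0x5EFA
  0x5EFA + 0x138E = 0x07288
  0x7288 + 0xA590 = 0x11818 → wrap carry → 0x1819
One's-complement sum = 0x1819.
Checksum = ~0x1819 & 0xFFFF = 0xE7E6.

E7E6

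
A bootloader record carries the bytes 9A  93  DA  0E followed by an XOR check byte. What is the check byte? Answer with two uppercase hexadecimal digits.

XOR the bytes together:
  start with 0x9A
  0x9A ⊕ 0x93 = 0x09
  0x09 ⊕ 0xDA = 0xD3
  0xD3 ⊕ 0x0E = 0xDD

DD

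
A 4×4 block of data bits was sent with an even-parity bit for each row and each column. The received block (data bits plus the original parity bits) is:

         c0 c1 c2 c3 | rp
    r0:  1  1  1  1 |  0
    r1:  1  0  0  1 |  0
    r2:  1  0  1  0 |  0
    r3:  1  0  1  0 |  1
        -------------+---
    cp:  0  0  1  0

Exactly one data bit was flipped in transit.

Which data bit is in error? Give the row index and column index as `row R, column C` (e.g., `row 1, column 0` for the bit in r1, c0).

row 3, column 1

Recompute each row's even parity and compare to rp:
  r0: data parity 0, sent rp 0 → ok
  r1: data parity 0, sent rp 0 → ok
  r2: data parity 0, sent rp 0 → ok
  r3: data parity 0, sent rp 1 → mismatch
Recompute each column's even parity and compare to cp:
  c0: data parity 0, sent cp 0 → ok
  c1: data parity 1, sent cp 0 → mismatch
  c2: data parity 1, sent cp 1 → ok
  c3: data parity 0, sent cp 0 → ok
Exactly one row (r3) and one column (c1) fail → the flipped bit is at their intersection.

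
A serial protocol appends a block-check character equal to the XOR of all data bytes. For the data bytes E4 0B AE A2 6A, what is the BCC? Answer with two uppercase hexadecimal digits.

XOR the bytes together:
  start with 0xE4
  0xE4 ⊕ 0x0B = 0xEF
  0xEF ⊕ 0xAE = 0x41
  0x41 ⊕ 0xA2 = 0xE3
  0xE3 ⊕ 0x6A = 0x89

89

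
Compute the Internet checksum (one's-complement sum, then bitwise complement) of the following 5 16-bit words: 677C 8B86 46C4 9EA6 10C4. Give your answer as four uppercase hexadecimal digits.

16CE

One's-complement addition (fold any carry out of bit 15 back into bit 0):
  0x677C + 0x8B86 = 0x0F302
  0xF302 + 0x46C4 = 0x139C6 → wrap carry → 0x39C7
  0x39C7 + 0x9EA6 = 0x0D86D
  0xD86D + 0x10C4 = 0x0E931
One's-complement sum = 0xE931.
Checksum = ~0xE931 & 0xFFFF = 0x16CE.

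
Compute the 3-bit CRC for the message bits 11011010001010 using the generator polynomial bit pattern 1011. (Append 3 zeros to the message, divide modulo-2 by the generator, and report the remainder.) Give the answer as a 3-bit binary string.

Append 3 zeros: 11011010001010000. Divide by 1011 (XOR where the leading bit is 1):
  pos 0: 1101 XOR 1011 = 0110
  pos 1: 1101 XOR 1011 = 0110
  pos 2: 1100 XOR 1011 = 0111
  pos 3: 1111 XOR 1011 = 0100
  pos 4: 1000 XOR 1011 = 0011
  pos 6: 1100 XOR 1011 = 0111
  pos 7: 1111 XOR 1011 = 0100
  pos 8: 1000 XOR 1011 = 0011
  pos 10: 1110 XOR 1011 = 0101
  pos 11: 1010 XOR 1011 = 0001
Remainder (last 3 bits) = 100. This is the CRC / FCS.

100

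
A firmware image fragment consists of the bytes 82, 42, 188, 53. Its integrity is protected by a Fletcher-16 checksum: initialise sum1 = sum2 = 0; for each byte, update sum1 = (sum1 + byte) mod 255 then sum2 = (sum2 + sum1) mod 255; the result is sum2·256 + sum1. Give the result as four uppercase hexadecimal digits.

Running sums (mod 255):
  after byte 0 (82): sum1=82, sum2=82
  after byte 1 (42): sum1=124, sum2=206
  after byte 2 (188): sum1=57, sum2=8
  after byte 3 (53): sum1=110, sum2=118
Checksum = sum2·256 + sum1 = 118·256 + 110 = 30318 = 0x766E.

766E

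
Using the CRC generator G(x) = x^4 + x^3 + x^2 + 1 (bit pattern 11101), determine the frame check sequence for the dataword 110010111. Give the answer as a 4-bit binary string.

1100

Append 4 zeros: 1100101110000. Divide by 11101 (XOR where the leading bit is 1):
  pos 0: 11001 XOR 11101 = 00100
  pos 2: 10001 XOR 11101 = 01100
  pos 3: 11001 XOR 11101 = 00100
  pos 5: 10010 XOR 11101 = 01111
  pos 6: 11110 XOR 11101 = 00011
Remainder (last 4 bits) = 1100. This is the CRC / FCS.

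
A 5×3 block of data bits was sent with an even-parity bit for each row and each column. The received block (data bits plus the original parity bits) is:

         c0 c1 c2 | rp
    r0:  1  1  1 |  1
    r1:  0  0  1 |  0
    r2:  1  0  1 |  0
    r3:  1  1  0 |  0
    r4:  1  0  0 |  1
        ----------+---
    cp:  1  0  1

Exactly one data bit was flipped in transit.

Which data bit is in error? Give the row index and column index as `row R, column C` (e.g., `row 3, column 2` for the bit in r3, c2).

Recompute each row's even parity and compare to rp:
  r0: data parity 1, sent rp 1 → ok
  r1: data parity 1, sent rp 0 → mismatch
  r2: data parity 0, sent rp 0 → ok
  r3: data parity 0, sent rp 0 → ok
  r4: data parity 1, sent rp 1 → ok
Recompute each column's even parity and compare to cp:
  c0: data parity 0, sent cp 1 → mismatch
  c1: data parity 0, sent cp 0 → ok
  c2: data parity 1, sent cp 1 → ok
Exactly one row (r1) and one column (c0) fail → the flipped bit is at their intersection.

row 1, column 0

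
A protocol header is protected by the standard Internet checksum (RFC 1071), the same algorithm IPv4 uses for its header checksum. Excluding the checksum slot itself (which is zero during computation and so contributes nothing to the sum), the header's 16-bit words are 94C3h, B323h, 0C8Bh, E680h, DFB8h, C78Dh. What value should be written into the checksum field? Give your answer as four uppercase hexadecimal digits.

One's-complement addition (fold any carry out of bit 15 back into bit 0):
  0x94C3 + 0xB323 = 0x147E6 → wrap carry → 0x47E7
  0x47E7 + 0x0C8B = 0x05472
  0x5472 + 0xE680 = 0x13AF2 → wrap carry → 0x3AF3
  0x3AF3 + 0xDFB8 = 0x11AAB → wrap carry → 0x1AAC
  0x1AAC + 0xC78D = 0x0E239
One's-complement sum = 0xE239.
Checksum = ~0xE239 & 0xFFFF = 0x1DC6.

1DC6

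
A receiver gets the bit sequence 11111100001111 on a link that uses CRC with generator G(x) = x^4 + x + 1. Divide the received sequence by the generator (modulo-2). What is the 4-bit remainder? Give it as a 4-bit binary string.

Modulo-2 division of 11111100001111 by 10011:
  pos 0: 11111 XOR 10011 = 01100
  pos 1: 11001 XOR 10011 = 01010
  pos 2: 10100 XOR 10011 = 00111
  pos 4: 11100 XOR 10011 = 01111
  pos 5: 11110 XOR 10011 = 01101
  pos 6: 11011 XOR 10011 = 01000
  pos 7: 10001 XOR 10011 = 00010
Remainder = 1011 (nonzero — an error is detected).

1011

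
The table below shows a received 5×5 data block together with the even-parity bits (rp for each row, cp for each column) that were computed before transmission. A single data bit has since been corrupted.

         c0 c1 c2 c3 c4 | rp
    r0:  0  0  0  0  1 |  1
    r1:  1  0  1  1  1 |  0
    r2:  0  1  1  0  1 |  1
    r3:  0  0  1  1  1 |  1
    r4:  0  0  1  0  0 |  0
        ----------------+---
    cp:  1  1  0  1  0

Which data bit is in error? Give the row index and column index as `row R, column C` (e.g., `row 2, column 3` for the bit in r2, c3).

row 4, column 3

Recompute each row's even parity and compare to rp:
  r0: data parity 1, sent rp 1 → ok
  r1: data parity 0, sent rp 0 → ok
  r2: data parity 1, sent rp 1 → ok
  r3: data parity 1, sent rp 1 → ok
  r4: data parity 1, sent rp 0 → mismatch
Recompute each column's even parity and compare to cp:
  c0: data parity 1, sent cp 1 → ok
  c1: data parity 1, sent cp 1 → ok
  c2: data parity 0, sent cp 0 → ok
  c3: data parity 0, sent cp 1 → mismatch
  c4: data parity 0, sent cp 0 → ok
Exactly one row (r4) and one column (c3) fail → the flipped bit is at their intersection.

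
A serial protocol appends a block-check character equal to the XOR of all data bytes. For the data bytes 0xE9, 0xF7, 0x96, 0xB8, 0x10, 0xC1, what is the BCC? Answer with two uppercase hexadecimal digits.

E1

XOR the bytes together:
  start with 0xE9
  0xE9 ⊕ 0xF7 = 0x1E
  0x1E ⊕ 0x96 = 0x88
  0x88 ⊕ 0xB8 = 0x30
  0x30 ⊕ 0x10 = 0x20
  0x20 ⊕ 0xC1 = 0xE1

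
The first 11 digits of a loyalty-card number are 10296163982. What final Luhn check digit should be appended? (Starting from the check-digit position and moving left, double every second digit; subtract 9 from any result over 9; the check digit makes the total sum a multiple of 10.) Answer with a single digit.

Partial digits right→left: 2 8 9 3 6 1 6 9 2 0 1
Double every second digit counting from the check-digit position (so the 1st, 3rd, 5th, ... of the partial from the right).
  doubled (with −9 where >9): 4 9 3 3 4 2 → sum 25
  kept as-is: 8 3 1 9 0 → sum 21
Total = 25 + 21 = 46.
Check digit = (10 − (46 mod 10)) mod 10 = 4.

4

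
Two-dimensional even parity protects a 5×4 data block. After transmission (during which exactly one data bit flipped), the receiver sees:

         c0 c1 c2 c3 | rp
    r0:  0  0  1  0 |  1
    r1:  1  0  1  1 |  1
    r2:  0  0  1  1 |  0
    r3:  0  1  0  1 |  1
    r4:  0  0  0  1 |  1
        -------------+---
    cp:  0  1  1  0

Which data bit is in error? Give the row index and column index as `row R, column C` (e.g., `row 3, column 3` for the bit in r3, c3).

Recompute each row's even parity and compare to rp:
  r0: data parity 1, sent rp 1 → ok
  r1: data parity 1, sent rp 1 → ok
  r2: data parity 0, sent rp 0 → ok
  r3: data parity 0, sent rp 1 → mismatch
  r4: data parity 1, sent rp 1 → ok
Recompute each column's even parity and compare to cp:
  c0: data parity 1, sent cp 0 → mismatch
  c1: data parity 1, sent cp 1 → ok
  c2: data parity 1, sent cp 1 → ok
  c3: data parity 0, sent cp 0 → ok
Exactly one row (r3) and one column (c0) fail → the flipped bit is at their intersection.

row 3, column 0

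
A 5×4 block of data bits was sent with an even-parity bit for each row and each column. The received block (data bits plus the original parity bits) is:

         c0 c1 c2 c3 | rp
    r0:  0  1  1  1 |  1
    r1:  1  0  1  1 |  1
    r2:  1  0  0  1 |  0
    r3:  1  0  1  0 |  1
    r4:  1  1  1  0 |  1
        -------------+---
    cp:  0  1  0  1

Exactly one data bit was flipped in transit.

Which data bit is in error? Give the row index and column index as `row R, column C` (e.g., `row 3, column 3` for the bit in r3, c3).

row 3, column 1

Recompute each row's even parity and compare to rp:
  r0: data parity 1, sent rp 1 → ok
  r1: data parity 1, sent rp 1 → ok
  r2: data parity 0, sent rp 0 → ok
  r3: data parity 0, sent rp 1 → mismatch
  r4: data parity 1, sent rp 1 → ok
Recompute each column's even parity and compare to cp:
  c0: data parity 0, sent cp 0 → ok
  c1: data parity 0, sent cp 1 → mismatch
  c2: data parity 0, sent cp 0 → ok
  c3: data parity 1, sent cp 1 → ok
Exactly one row (r3) and one column (c1) fail → the flipped bit is at their intersection.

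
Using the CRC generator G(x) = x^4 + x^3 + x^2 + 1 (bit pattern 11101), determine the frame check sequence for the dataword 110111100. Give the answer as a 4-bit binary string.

0011

Append 4 zeros: 1101111000000. Divide by 11101 (XOR where the leading bit is 1):
  pos 0: 11011 XOR 11101 = 00110
  pos 2: 11011 XOR 11101 = 00110
  pos 4: 11000 XOR 11101 = 00101
  pos 6: 10100 XOR 11101 = 01001
  pos 7: 10010 XOR 11101 = 01111
  pos 8: 11110 XOR 11101 = 00011
Remainder (last 4 bits) = 0011. This is the CRC / FCS.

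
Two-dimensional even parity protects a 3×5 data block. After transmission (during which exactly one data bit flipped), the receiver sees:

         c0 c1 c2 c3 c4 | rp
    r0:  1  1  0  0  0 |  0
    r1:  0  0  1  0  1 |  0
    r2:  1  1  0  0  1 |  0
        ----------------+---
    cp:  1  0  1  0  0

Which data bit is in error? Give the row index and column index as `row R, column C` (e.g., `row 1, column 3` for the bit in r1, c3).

Recompute each row's even parity and compare to rp:
  r0: data parity 0, sent rp 0 → ok
  r1: data parity 0, sent rp 0 → ok
  r2: data parity 1, sent rp 0 → mismatch
Recompute each column's even parity and compare to cp:
  c0: data parity 0, sent cp 1 → mismatch
  c1: data parity 0, sent cp 0 → ok
  c2: data parity 1, sent cp 1 → ok
  c3: data parity 0, sent cp 0 → ok
  c4: data parity 0, sent cp 0 → ok
Exactly one row (r2) and one column (c0) fail → the flipped bit is at their intersection.

row 2, column 0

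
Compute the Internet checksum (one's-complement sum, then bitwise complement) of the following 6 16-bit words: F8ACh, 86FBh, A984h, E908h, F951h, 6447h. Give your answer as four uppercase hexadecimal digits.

9030

One's-complement addition (fold any carry out of bit 15 back into bit 0):
  0xF8AC + 0x86FB = 0x17FA7 → wrap carry → 0x7FA8
  0x7FA8 + 0xA984 = 0x1292C → wrap carry → 0x292D
  0x292D + 0xE908 = 0x11235 → wrap carry → 0x1236
  0x1236 + 0xF951 = 0x10B87 → wrap carry → 0x0B88
  0x0B88 + 0x6447 = 0x06FCF
One's-complement sum = 0x6FCF.
Checksum = ~0x6FCF & 0xFFFF = 0x9030.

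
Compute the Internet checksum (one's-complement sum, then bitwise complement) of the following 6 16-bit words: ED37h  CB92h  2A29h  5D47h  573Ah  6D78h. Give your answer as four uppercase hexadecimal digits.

FB11

One's-complement addition (fold any carry out of bit 15 back into bit 0):
  0xED37 + 0xCB92 = 0x1B8C9 → wrap carry → 0xB8CA
  0xB8CA + 0x2A29 = 0x0E2F3
  0xE2F3 + 0x5D47 = 0x1403A → wrap carry → 0x403B
  0x403B + 0x573A = 0x09775
  0x9775 + 0x6D78 = 0x104ED → wrap carry → 0x04EE
One's-complement sum = 0x04EE.
Checksum = ~0x04EE & 0xFFFF = 0xFB11.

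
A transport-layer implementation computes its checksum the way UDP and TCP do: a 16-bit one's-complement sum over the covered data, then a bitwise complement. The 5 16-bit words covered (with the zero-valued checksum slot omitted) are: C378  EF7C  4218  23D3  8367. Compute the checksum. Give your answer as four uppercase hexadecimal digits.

63B7

One's-complement addition (fold any carry out of bit 15 back into bit 0):
  0xC378 + 0xEF7C = 0x1B2F4 → wrap carry → 0xB2F5
  0xB2F5 + 0x4218 = 0x0F50D
  0xF50D + 0x23D3 = 0x118E0 → wrap carry → 0x18E1
  0x18E1 + 0x8367 = 0x09C48
One's-complement sum = 0x9C48.
Checksum = ~0x9C48 & 0xFFFF = 0x63B7.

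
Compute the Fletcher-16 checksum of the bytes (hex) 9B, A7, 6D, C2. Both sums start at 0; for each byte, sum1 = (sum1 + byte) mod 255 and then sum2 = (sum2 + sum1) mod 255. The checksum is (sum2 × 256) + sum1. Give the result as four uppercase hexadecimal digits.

0373

Running sums (mod 255):
  after byte 0 (9B): sum1=155, sum2=155
  after byte 1 (A7): sum1=67, sum2=222
  after byte 2 (6D): sum1=176, sum2=143
  after byte 3 (C2): sum1=115, sum2=3
Checksum = sum2·256 + sum1 = 3·256 + 115 = 883 = 0x0373.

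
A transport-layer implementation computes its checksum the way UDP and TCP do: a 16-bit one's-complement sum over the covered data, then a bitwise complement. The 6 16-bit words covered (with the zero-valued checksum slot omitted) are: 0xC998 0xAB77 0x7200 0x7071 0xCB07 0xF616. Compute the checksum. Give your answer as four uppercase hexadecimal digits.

One's-complement addition (fold any carry out of bit 15 back into bit 0):
  0xC998 + 0xAB77 = 0x1750F → wrap carry → 0x7510
  0x7510 + 0x7200 = 0x0E710
  0xE710 + 0x7071 = 0x15781 → wrap carry → 0x5782
  0x5782 + 0xCB07 = 0x12289 → wrap carry → 0x228A
  0x228A + 0xF616 = 0x118A0 → wrap carry → 0x18A1
One's-complement sum = 0x18A1.
Checksum = ~0x18A1 & 0xFFFF = 0xE75E.

E75E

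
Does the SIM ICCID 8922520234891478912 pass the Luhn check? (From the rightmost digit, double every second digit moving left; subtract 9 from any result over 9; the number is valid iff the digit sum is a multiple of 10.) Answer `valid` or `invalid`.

valid

From the right, keep odd positions and double even positions (subtract 9 from any doubled value over 9):
  doubled (positions 2,4,...): 2 7 8 9 8 4 4 4 9 → sum 55
  kept (positions 1,3,...): 2 9 7 1 8 3 0 5 2 8 → sum 45
Total = 100.
100 mod 10 = 0, so the number is valid.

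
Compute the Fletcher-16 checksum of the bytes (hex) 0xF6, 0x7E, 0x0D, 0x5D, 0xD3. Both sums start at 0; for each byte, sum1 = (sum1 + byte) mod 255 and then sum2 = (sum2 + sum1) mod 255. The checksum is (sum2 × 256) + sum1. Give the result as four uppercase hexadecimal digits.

Running sums (mod 255):
  after byte 0 (0xF6): sum1=246, sum2=246
  after byte 1 (0x7E): sum1=117, sum2=108
  after byte 2 (0x0D): sum1=130, sum2=238
  after byte 3 (0x5D): sum1=223, sum2=206
  after byte 4 (0xD3): sum1=179, sum2=130
Checksum = sum2·256 + sum1 = 130·256 + 179 = 33459 = 0x82B3.

82B3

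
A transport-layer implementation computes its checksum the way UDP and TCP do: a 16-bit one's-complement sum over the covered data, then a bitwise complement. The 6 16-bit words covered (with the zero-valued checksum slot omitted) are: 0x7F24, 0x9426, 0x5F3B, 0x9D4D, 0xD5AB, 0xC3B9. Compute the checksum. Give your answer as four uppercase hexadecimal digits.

One's-complement addition (fold any carry out of bit 15 back into bit 0):
  0x7F24 + 0x9426 = 0x1134A → wrap carry → 0x134B
  0x134B + 0x5F3B = 0x07286
  0x7286 + 0x9D4D = 0x10FD3 → wrap carry → 0x0FD4
  0x0FD4 + 0xD5AB = 0x0E57F
  0xE57F + 0xC3B9 = 0x1A938 → wrap carry → 0xA939
One's-complement sum = 0xA939.
Checksum = ~0xA939 & 0xFFFF = 0x56C6.

56C6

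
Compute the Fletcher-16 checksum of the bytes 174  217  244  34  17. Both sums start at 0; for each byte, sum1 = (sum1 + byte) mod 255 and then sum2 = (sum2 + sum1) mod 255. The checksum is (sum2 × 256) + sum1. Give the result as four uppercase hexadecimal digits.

05B0

Running sums (mod 255):
  after byte 0 (174): sum1=174, sum2=174
  after byte 1 (217): sum1=136, sum2=55
  after byte 2 (244): sum1=125, sum2=180
  after byte 3 (34): sum1=159, sum2=84
  after byte 4 (17): sum1=176, sum2=5
Checksum = sum2·256 + sum1 = 5·256 + 176 = 1456 = 0x05B0.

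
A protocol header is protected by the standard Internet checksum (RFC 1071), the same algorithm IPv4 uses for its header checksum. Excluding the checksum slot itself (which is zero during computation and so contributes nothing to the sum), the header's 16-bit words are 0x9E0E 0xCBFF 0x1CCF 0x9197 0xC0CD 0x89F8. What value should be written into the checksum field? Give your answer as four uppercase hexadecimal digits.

9CC4

One's-complement addition (fold any carry out of bit 15 back into bit 0):
  0x9E0E + 0xCBFF = 0x16A0D → wrap carry → 0x6A0E
  0x6A0E + 0x1CCF = 0x086DD
  0x86DD + 0x9197 = 0x11874 → wrap carry → 0x1875
  0x1875 + 0xC0CD = 0x0D942
  0xD942 + 0x89F8 = 0x1633A → wrap carry → 0x633B
One's-complement sum = 0x633B.
Checksum = ~0x633B & 0xFFFF = 0x9CC4.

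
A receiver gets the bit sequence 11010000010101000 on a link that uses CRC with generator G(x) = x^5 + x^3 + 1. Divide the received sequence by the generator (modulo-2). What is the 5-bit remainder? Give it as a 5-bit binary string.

Modulo-2 division of 11010000010101000 by 101001:
  pos 0: 110100 XOR 101001 = 011101
  pos 1: 111010 XOR 101001 = 010011
  pos 2: 100110 XOR 101001 = 001111
  pos 4: 111101 XOR 101001 = 010100
  pos 5: 101000 XOR 101001 = 000001
  pos 10: 110100 XOR 101001 = 011101
  pos 11: 111010 XOR 101001 = 010011
Remainder = 10011 (nonzero — an error is detected).

10011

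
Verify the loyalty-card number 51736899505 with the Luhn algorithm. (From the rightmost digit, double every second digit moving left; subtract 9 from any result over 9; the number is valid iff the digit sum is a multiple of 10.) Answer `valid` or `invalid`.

From the right, keep odd positions and double even positions (subtract 9 from any doubled value over 9):
  doubled (positions 2,4,...): 0 9 7 6 2 → sum 24
  kept (positions 1,3,...): 5 5 9 6 7 5 → sum 37
Total = 61.
61 mod 10 = 1, so the number is invalid.

invalid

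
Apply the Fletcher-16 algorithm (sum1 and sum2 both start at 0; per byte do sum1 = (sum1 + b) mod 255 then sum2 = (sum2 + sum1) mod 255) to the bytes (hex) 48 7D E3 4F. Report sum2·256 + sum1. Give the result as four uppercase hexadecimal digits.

Running sums (mod 255):
  after byte 0 (48): sum1=72, sum2=72
  after byte 1 (7D): sum1=197, sum2=14
  after byte 2 (E3): sum1=169, sum2=183
  after byte 3 (4F): sum1=248, sum2=176
Checksum = sum2·256 + sum1 = 176·256 + 248 = 45304 = 0xB0F8.

B0F8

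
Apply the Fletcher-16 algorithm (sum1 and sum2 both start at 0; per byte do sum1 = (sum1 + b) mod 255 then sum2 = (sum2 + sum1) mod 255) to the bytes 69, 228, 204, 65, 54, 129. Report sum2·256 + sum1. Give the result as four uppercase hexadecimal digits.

Running sums (mod 255):
  after byte 0 (69): sum1=69, sum2=69
  after byte 1 (228): sum1=42, sum2=111
  after byte 2 (204): sum1=246, sum2=102
  after byte 3 (65): sum1=56, sum2=158
  after byte 4 (54): sum1=110, sum2=13
  after byte 5 (129): sum1=239, sum2=252
Checksum = sum2·256 + sum1 = 252·256 + 239 = 64751 = 0xFCEF.

FCEF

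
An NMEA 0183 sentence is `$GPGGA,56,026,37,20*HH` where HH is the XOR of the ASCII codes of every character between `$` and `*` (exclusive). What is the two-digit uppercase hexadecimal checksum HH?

67

XOR the ASCII codes of the payload characters:
  'G' = 0x47 → acc = 0x47
  'P' = 0x50 → acc = 0x17
  'G' = 0x47 → acc = 0x50
  'G' = 0x47 → acc = 0x17
  'A' = 0x41 → acc = 0x56
  ',' = 0x2C → acc = 0x7A
  '5' = 0x35 → acc = 0x4F
  '6' = 0x36 → acc = 0x79
  ',' = 0x2C → acc = 0x55
  '0' = 0x30 → acc = 0x65
  '2' = 0x32 → acc = 0x57
  '6' = 0x36 → acc = 0x61
  ',' = 0x2C → acc = 0x4D
  '3' = 0x33 → acc = 0x7E
  '7' = 0x37 → acc = 0x49
  ',' = 0x2C → acc = 0x65
  '2' = 0x32 → acc = 0x57
  '0' = 0x30 → acc = 0x67
Checksum = 0x67.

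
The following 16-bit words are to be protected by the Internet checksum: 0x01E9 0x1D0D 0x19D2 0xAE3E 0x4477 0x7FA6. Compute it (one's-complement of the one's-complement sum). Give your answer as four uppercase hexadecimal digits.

One's-complement addition (fold any carry out of bit 15 back into bit 0):
  0x01E9 + 0x1D0D = 0x01EF6
  0x1EF6 + 0x19D2 = 0x038C8
  0x38C8 + 0xAE3E = 0x0E706
  0xE706 + 0x4477 = 0x12B7D → wrap carry → 0x2B7E
  0x2B7E + 0x7FA6 = 0x0AB24
One's-complement sum = 0xAB24.
Checksum = ~0xAB24 & 0xFFFF = 0x54DB.

54DB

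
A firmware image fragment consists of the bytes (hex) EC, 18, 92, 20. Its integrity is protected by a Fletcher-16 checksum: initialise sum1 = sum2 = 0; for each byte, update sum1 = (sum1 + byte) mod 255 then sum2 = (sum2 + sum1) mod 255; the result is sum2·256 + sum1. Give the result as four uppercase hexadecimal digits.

Running sums (mod 255):
  after byte 0 (EC): sum1=236, sum2=236
  after byte 1 (18): sum1=5, sum2=241
  after byte 2 (92): sum1=151, sum2=137
  after byte 3 (20): sum1=183, sum2=65
Checksum = sum2·256 + sum1 = 65·256 + 183 = 16823 = 0x41B7.

41B7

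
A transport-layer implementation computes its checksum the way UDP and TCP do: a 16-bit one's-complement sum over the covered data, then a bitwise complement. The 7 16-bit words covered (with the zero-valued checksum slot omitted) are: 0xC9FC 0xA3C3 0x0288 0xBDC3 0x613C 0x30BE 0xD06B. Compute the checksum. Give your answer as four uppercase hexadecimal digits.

6F8D

One's-complement addition (fold any carry out of bit 15 back into bit 0):
  0xC9FC + 0xA3C3 = 0x16DBF → wrap carry → 0x6DC0
  0x6DC0 + 0x0288 = 0x07048
  0x7048 + 0xBDC3 = 0x12E0B → wrap carry → 0x2E0C
  0x2E0C + 0x613C = 0x08F48
  0x8F48 + 0x30BE = 0x0C006
  0xC006 + 0xD06B = 0x19071 → wrap carry → 0x9072
One's-complement sum = 0x9072.
Checksum = ~0x9072 & 0xFFFF = 0x6F8D.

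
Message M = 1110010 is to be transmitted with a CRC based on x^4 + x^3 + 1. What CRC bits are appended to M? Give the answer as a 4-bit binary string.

1010

Append 4 zeros: 11100100000. Divide by 11001 (XOR where the leading bit is 1):
  pos 0: 11100 XOR 11001 = 00101
  pos 2: 10110 XOR 11001 = 01111
  pos 3: 11110 XOR 11001 = 00111
  pos 5: 11100 XOR 11001 = 00101
Remainder (last 4 bits) = 1010. This is the CRC / FCS.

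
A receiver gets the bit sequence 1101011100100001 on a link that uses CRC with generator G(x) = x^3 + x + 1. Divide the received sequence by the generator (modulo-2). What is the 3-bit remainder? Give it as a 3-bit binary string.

Modulo-2 division of 1101011100100001 by 1011:
  pos 0: 1101 XOR 1011 = 0110
  pos 1: 1100 XOR 1011 = 0111
  pos 2: 1111 XOR 1011 = 0100
  pos 3: 1001 XOR 1011 = 0010
  pos 5: 1010 XOR 1011 = 0001
  pos 8: 1010 XOR 1011 = 0001
  pos 11: 1000 XOR 1011 = 0011
Remainder = 111 (nonzero — an error is detected).

111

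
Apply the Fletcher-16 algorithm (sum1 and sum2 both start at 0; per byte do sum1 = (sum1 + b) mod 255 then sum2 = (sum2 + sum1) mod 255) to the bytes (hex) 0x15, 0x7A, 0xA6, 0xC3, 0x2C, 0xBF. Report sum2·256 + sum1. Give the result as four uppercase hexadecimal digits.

Running sums (mod 255):
  after byte 0 (0x15): sum1=21, sum2=21
  after byte 1 (0x7A): sum1=143, sum2=164
  after byte 2 (0xA6): sum1=54, sum2=218
  after byte 3 (0xC3): sum1=249, sum2=212
  after byte 4 (0x2C): sum1=38, sum2=250
  after byte 5 (0xBF): sum1=229, sum2=224
Checksum = sum2·256 + sum1 = 224·256 + 229 = 57573 = 0xE0E5.

E0E5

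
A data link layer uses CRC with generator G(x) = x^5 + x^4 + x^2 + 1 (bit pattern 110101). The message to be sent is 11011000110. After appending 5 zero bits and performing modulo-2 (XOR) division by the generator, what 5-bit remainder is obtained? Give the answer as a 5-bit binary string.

Append 5 zeros: 1101100011000000. Divide by 110101 (XOR where the leading bit is 1):
  pos 0: 110110 XOR 110101 = 000011
  pos 4: 110011 XOR 110101 = 000110
  pos 7: 110000 XOR 110101 = 000101
  pos 10: 101000 XOR 110101 = 011101
Remainder (last 5 bits) = 11101. This is the CRC / FCS.

11101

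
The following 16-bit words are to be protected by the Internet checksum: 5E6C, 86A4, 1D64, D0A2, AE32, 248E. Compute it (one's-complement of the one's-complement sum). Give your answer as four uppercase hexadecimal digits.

One's-complement addition (fold any carry out of bit 15 back into bit 0):
  0x5E6C + 0x86A4 = 0x0E510
  0xE510 + 0x1D64 = 0x10274 → wrap carry → 0x0275
  0x0275 + 0xD0A2 = 0x0D317
  0xD317 + 0xAE32 = 0x18149 → wrap carry → 0x814A
  0x814A + 0x248E = 0x0A5D8
One's-complement sum = 0xA5D8.
Checksum = ~0xA5D8 & 0xFFFF = 0x5A27.

5A27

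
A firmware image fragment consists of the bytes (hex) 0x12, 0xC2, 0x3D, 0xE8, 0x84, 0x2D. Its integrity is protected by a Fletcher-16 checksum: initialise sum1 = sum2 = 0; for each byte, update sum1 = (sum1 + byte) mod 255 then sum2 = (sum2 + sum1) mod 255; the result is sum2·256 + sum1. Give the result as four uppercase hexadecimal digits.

20AC

Running sums (mod 255):
  after byte 0 (0x12): sum1=18, sum2=18
  after byte 1 (0xC2): sum1=212, sum2=230
  after byte 2 (0x3D): sum1=18, sum2=248
  after byte 3 (0xE8): sum1=250, sum2=243
  after byte 4 (0x84): sum1=127, sum2=115
  after byte 5 (0x2D): sum1=172, sum2=32
Checksum = sum2·256 + sum1 = 32·256 + 172 = 8364 = 0x20AC.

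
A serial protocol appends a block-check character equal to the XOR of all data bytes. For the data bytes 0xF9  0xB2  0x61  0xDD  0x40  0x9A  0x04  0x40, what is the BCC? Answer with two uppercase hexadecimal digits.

69

XOR the bytes together:
  start with 0xF9
  0xF9 ⊕ 0xB2 = 0x4B
  0x4B ⊕ 0x61 = 0x2A
  0x2A ⊕ 0xDD = 0xF7
  0xF7 ⊕ 0x40 = 0xB7
  0xB7 ⊕ 0x9A = 0x2D
  0x2D ⊕ 0x04 = 0x29
  0x29 ⊕ 0x40 = 0x69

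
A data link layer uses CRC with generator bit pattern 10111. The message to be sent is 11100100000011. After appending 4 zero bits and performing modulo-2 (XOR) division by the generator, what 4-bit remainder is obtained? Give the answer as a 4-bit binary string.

Append 4 zeros: 111001000000110000. Divide by 10111 (XOR where the leading bit is 1):
  pos 0: 11100 XOR 10111 = 01011
  pos 1: 10111 XOR 10111 = 00000
  pos 12: 11000 XOR 10111 = 01111
  pos 13: 11110 XOR 10111 = 01001
Remainder (last 4 bits) = 1001. This is the CRC / FCS.

1001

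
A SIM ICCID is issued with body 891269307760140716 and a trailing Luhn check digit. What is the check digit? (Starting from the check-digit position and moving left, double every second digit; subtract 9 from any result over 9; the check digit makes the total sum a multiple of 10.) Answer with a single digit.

Partial digits right→left: 6 1 7 0 4 1 0 6 7 7 0 3 9 6 2 1 9 8
Double every second digit counting from the check-digit position (so the 1st, 3rd, 5th, ... of the partial from the right).
  doubled (with −9 where >9): 3 5 8 0 5 0 9 4 9 → sum 43
  kept as-is: 1 0 1 6 7 3 6 1 8 → sum 33
Total = 43 + 33 = 76.
Check digit = (10 − (76 mod 10)) mod 10 = 4.

4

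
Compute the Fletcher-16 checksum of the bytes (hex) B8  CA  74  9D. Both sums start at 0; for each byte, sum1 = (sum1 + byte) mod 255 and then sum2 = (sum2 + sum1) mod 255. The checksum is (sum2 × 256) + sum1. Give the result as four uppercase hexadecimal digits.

C995

Running sums (mod 255):
  after byte 0 (B8): sum1=184, sum2=184
  after byte 1 (CA): sum1=131, sum2=60
  after byte 2 (74): sum1=247, sum2=52
  after byte 3 (9D): sum1=149, sum2=201
Checksum = sum2·256 + sum1 = 201·256 + 149 = 51605 = 0xC995.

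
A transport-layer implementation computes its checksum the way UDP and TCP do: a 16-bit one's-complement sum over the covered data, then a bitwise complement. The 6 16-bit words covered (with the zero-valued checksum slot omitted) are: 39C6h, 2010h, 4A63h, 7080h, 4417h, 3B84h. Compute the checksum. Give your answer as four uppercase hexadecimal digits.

One's-complement addition (fold any carry out of bit 15 back into bit 0):
  0x39C6 + 0x2010 = 0x059D6
  0x59D6 + 0x4A63 = 0x0A439
  0xA439 + 0x7080 = 0x114B9 → wrap carry → 0x14BA
  0x14BA + 0x4417 = 0x058D1
  0x58D1 + 0x3B84 = 0x09455
One's-complement sum = 0x9455.
Checksum = ~0x9455 & 0xFFFF = 0x6BAA.

6BAA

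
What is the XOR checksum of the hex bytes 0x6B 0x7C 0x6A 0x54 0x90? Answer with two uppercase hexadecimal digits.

B9

XOR the bytes together:
  start with 0x6B
  0x6B ⊕ 0x7C = 0x17
  0x17 ⊕ 0x6A = 0x7D
  0x7D ⊕ 0x54 = 0x29
  0x29 ⊕ 0x90 = 0xB9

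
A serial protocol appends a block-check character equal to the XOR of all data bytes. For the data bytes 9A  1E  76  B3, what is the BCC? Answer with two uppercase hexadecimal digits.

XOR the bytes together:
  start with 0x9A
  0x9A ⊕ 0x1E = 0x84
  0x84 ⊕ 0x76 = 0xF2
  0xF2 ⊕ 0xB3 = 0x41

41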